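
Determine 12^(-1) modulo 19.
Since 19 is prime, by Fermat 12^(-1) ≡ 12^{17} ≡ 8 mod 19. Verify: 12 × 8 = 96 ≡ 1 mod 19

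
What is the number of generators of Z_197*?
Number of primitive roots mod 197 = φ(p-1) = φ(196) = 84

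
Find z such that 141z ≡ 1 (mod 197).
Since 197 is prime, by Fermat 141^(-1) ≡ 141^{195} ≡ 102 (mod 197). Verify: 141 × 102 = 14382 ≡ 1 (mod 197)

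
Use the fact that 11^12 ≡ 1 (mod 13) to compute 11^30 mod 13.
By Fermat: 11^{12} ≡ 1 (mod 13). 30 = 2×12 + 6. So 11^{30} ≡ 11^{6} ≡ 12 (mod 13)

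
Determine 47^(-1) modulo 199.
Since 199 is prime, by Fermat 47^(-1) ≡ 47^{197} ≡ 72 (mod 199). Verify: 47 × 72 = 3384 ≡ 1 (mod 199)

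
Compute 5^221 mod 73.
Using Fermat: 5^{72} ≡ 1 (mod 73). 221 ≡ 5 (mod 72). So 5^{221} ≡ 5^{5} ≡ 59 (mod 73)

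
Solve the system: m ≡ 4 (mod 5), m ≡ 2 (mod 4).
M = 5 × 4 = 20. M₁ = 4, y₁ ≡ 4 (mod 5). M₂ = 5, y₂ ≡ 1 (mod 4). m = 4×4×4 + 2×5×1 ≡ 14 (mod 20)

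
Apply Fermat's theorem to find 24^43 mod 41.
By Fermat: 24^{40} ≡ 1 mod 41. So 24^{43} = 24^{40} · 24^{3} ≡ 24^{3} ≡ 7 mod 41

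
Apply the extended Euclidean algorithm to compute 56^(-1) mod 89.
Extended GCD: 56(-27) + 89(17) = 1. So 56^(-1) ≡ -27 ≡ 62 (mod 89). Verify: 56 × 62 = 3472 ≡ 1 (mod 89)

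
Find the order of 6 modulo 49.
Powers of 6 mod 49: 6^1≡6, 6^2≡36, 6^3≡20, 6^4≡22, 6^5≡34, 6^6≡8, 6^7≡48, 6^8≡43, 6^9≡13, 6^10≡29, 6^11≡27, 6^12≡15, 6^13≡41, 6^14≡1. ord_49(6) = 14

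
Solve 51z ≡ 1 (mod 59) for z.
Since 59 is prime, by Fermat 51^(-1) ≡ 51^{57} ≡ 22 (mod 59). Verify: 51 × 22 = 1122 ≡ 1 (mod 59)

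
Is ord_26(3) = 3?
Powers of 3 mod 26: 3^1≡3, 3^2≡9, 3^3≡1. First k with 3^k≡1 is k=3. Yes, ord_26(3) = 3.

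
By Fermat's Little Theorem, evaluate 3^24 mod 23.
By Fermat: 3^{22} ≡ 1 mod 23. So 3^{24} = 3^{22} · 3^{2} ≡ 3^{2} ≡ 9 mod 23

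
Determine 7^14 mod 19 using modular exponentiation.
By repeated squaring (mod 19): 7^{1}≡7, 7^{2}≡11, 7^{4}≡7, 7^{8}≡11. Then 7^{14} = 7^{8+4+2} ≡ 11 × 7 × 11 ≡ 11 (mod 19)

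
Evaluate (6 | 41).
(6/41) = 6^{20} mod 41 = -1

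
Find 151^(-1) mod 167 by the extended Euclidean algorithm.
Extended GCD: 151(73) + 167(-66) = 1. So 151^(-1) ≡ 73 mod 167. Verify: 151 × 73 = 11023 ≡ 1 mod 167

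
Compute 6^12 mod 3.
By repeated squaring (mod 3): 6^{1}≡0, 6^{2}≡0, 6^{4}≡0, 6^{8}≡0. Then 6^{12} = 6^{8+4} ≡ 0 × 0 ≡ 0 (mod 3)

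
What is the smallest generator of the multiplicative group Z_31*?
g = 3. Powers: [3, 9, 27, 19, 26, 16, 17, 20, 29, 25, ...] generates all 30 non-zero residues.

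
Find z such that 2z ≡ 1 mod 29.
Since 29 is prime, by Fermat 2^(-1) ≡ 2^{27} ≡ 15 mod 29. Verify: 2 × 15 = 30 ≡ 1 mod 29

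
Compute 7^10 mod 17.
By repeated squaring (mod 17): 7^{1}≡7, 7^{2}≡15, 7^{4}≡4, 7^{8}≡16. Then 7^{10} = 7^{8+2} ≡ 16 × 15 ≡ 2 (mod 17)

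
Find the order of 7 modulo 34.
Powers of 7 mod 34: 7^1≡7, 7^2≡15, 7^3≡3, 7^4≡21, 7^5≡11, 7^6≡9, 7^7≡29, 7^8≡33, 7^9≡27, 7^10≡19, 7^11≡31, 7^12≡13, 7^13≡23, 7^14≡25, 7^15≡5, 7^16≡1. Order = 16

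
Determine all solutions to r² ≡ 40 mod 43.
The square roots of 40 mod 43 are 13 and 30. Verify: 13² = 169 ≡ 40 mod 43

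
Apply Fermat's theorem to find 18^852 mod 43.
By Fermat: 18^{42} ≡ 1 mod 43. 852 ≡ 12 mod 42. So 18^{852} ≡ 18^{12} ≡ 4 mod 43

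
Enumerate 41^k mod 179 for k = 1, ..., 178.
41^1, 41^2, ..., 41^{178} mod 179: [41, 70, 6, 67, 62, 36, 44, 14, 37, 85, 84, 43, 152, 146, 79, 17, 160, 116, 102, 65, 159, 75, 32, 59, 92, 13, 175, 15, 78, 155, 90, 110, 35, 3, 123, 31, 18, 22, 7, 108, 132, 42, 111, 76, 73, 129, 98, 80, 58, 51, 122, 169, 127, 16, 119, 46, 96, 177, 97, 39, 167, 45, 55, 107, 91, 151, 105, 9, 11, 93, 54, 66, 21, 145, 38, 126, 154, 49, 40, 29, 115, 61, 174, 153, 8, 149, 23, 48, 178, 138, 109, 173, 112, 117, 143, 135, 165, 142, 94, 95, 136, 27, 33, 100, 162, 19, 63, 77, 114, 20, 104, 147, 120, 87, 166, 4, 164, 101, 24, 89, 69, 144, 176, 56, 148, 161, 157, 172, 71, 47, 137, 68, 103, 106, 50, 81, 99, 121, 128, 57, 10, 52, 163, 60, 133, 83, 2, 82, 140, 12, 134, 124, 72, 88, 28, 74, 170, 168, 86, 125, 113, 158, 34, 141, 53, 25, 130, 139, 150, 64, 118, 5, 26, 171, 30, 156, 131, 1]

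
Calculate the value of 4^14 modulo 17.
By repeated squaring (mod 17): 4^{1}≡4, 4^{2}≡16, 4^{4}≡1, 4^{8}≡1. Then 4^{14} = 4^{8+4+2} ≡ 1 × 1 × 16 ≡ 16 (mod 17)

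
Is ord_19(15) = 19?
Powers of 15 mod 19: 15^1≡15, 15^2≡16, 15^3≡12, 15^4≡9, 15^5≡2, 15^6≡11, 15^7≡13, 15^8≡5, 15^9≡18, 15^10≡4, 15^11≡3, 15^12≡7, 15^13≡10, 15^14≡17, 15^15≡8, 15^16≡6, 15^17≡14, 15^18≡1. Already 15^18≡1, so the order is 18 < 19. No, the actual order is 18.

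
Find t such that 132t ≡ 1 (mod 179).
Since 179 is prime, by Fermat 132^(-1) ≡ 132^{177} ≡ 99 (mod 179). Verify: 132 × 99 = 13068 ≡ 1 (mod 179)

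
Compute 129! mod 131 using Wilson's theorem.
(130)! = (129)! × (130) ≡ -1 mod 131. So (129)! ≡ -1 × (130)^(-1) ≡ (-1)×(-1) = 1 mod 131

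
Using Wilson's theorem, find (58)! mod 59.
By Wilson's theorem, (58)! ≡ -1 ≡ 58 (mod 59)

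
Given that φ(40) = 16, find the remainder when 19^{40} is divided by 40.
By Euler: 19^{16} ≡ 1 (mod 40) since gcd(19, 40) = 1. 40 = 2×16 + 8. So 19^{40} ≡ 19^{8} ≡ 1 (mod 40)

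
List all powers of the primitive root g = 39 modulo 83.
39^1, 39^2, ..., 39^{82} mod 83: [39, 27, 57, 65, 45, 12, 53, 75, 20, 33, 42, 61, 55, 70, 74, 64, 6, 68, 79, 10, 58, 21, 72, 69, 35, 37, 32, 3, 34, 81, 5, 29, 52, 36, 76, 59, 60, 16, 43, 17, 82, 44, 56, 26, 18, 38, 71, 30, 8, 63, 50, 41, 22, 28, 13, 9, 19, 77, 15, 4, 73, 25, 62, 11, 14, 48, 46, 51, 80, 49, 2, 78, 54, 31, 47, 7, 24, 23, 67, 40, 66, 1]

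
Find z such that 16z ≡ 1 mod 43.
Since 43 is prime, by Fermat 16^(-1) ≡ 16^{41} ≡ 35 mod 43. Verify: 16 × 35 = 560 ≡ 1 mod 43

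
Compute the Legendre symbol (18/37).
(18/37) = 18^{18} mod 37 = -1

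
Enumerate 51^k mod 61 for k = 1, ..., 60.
51^1, 51^2, ..., 51^{60} mod 61: [51, 39, 37, 57, 40, 27, 35, 16, 23, 14, 43, 58, 30, 5, 11, 12, 2, 41, 17, 13, 53, 19, 54, 9, 32, 46, 28, 25, 55, 60, 10, 22, 24, 4, 21, 34, 26, 45, 38, 47, 18, 3, 31, 56, 50, 49, 59, 20, 44, 48, 8, 42, 7, 52, 29, 15, 33, 36, 6, 1]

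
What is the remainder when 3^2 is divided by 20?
3^{2} = 9 ≡ 9 (mod 20)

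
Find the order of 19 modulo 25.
Powers of 19 mod 25: 19^1≡19, 19^2≡11, 19^3≡9, 19^4≡21, 19^5≡24, 19^6≡6, 19^7≡14, 19^8≡16, 19^9≡4, 19^10≡1. So the order of 19 is 10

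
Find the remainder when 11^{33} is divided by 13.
By Fermat: 11^{12} ≡ 1 (mod 13). 33 = 2×12 + 9. So 11^{33} ≡ 11^{9} ≡ 8 (mod 13)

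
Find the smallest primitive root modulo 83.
g = 2. Powers: [2, 4, 8, 16, 32, 64, 45, 7, ...] generates all 82 non-zero residues.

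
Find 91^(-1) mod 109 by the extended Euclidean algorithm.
Extended GCD: 91(6) + 109(-5) = 1. So 91^(-1) ≡ 6 mod 109. Verify: 91 × 6 = 546 ≡ 1 mod 109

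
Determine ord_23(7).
Powers of 7 mod 23: 7^1≡7, 7^2≡3, 7^3≡21, 7^4≡9, 7^5≡17, 7^6≡4, 7^7≡5, 7^8≡12, 7^9≡15, 7^10≡13, 7^11≡22, 7^12≡16, 7^13≡20, 7^14≡2, 7^15≡14, 7^16≡6, 7^17≡19, 7^18≡18, 7^19≡11, 7^20≡8, 7^21≡10, 7^22≡1. So the order of 7 is 22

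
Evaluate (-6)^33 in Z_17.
Using Fermat: (-6)^{16} ≡ 1 mod 17. 33 ≡ 1 mod 16. So (-6)^{33} ≡ (-6)^{1} ≡ 11 mod 17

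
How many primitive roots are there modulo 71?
Number of primitive roots mod 71 = φ(p-1) = φ(70) = 24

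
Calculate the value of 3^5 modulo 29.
By repeated squaring (mod 29): 3^{1}≡3, 3^{2}≡9, 3^{4}≡23. Then 3^{5} = 3^{4+1} ≡ 23 × 3 ≡ 11 (mod 29)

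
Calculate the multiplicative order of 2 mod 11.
Powers of 2 mod 11: 2^1≡2, 2^2≡4, 2^3≡8, 2^4≡5, 2^5≡10, 2^6≡9, 2^7≡7, 2^8≡3, 2^9≡6, 2^10≡1. So the order of 2 is 10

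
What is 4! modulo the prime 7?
(6)! = (4)! × (5) × (6) ≡ -1 mod 7. So (4)! ≡ -1 × [(6)(5)]^(-1) ≡ 3 mod 7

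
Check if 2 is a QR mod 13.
By Euler's criterion: 2^{6} ≡ 12 (mod 13). Since this equals -1 (≡ 12), 2 is not a QR.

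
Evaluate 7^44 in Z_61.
By repeated squaring mod 61: 7^{1}≡7, 7^{2}≡49, 7^{4}≡22, 7^{8}≡57, 7^{16}≡16, 7^{32}≡12. Then 7^{44} = 7^{32+8+4} ≡ 12 × 57 × 22 ≡ 42 mod 61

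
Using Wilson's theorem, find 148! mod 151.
(150)! = (148)! × (149) × (150) ≡ -1 mod 151. So (148)! ≡ -1 × [(150)(149)]^(-1) ≡ 75 mod 151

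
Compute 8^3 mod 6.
8^{3} = 512 ≡ 2 (mod 6)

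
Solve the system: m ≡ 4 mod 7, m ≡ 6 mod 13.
M = 7 × 13 = 91. M₁ = 13, y₁ ≡ 6 mod 7. M₂ = 7, y₂ ≡ 2 mod 13. m = 4×13×6 + 6×7×2 ≡ 32 mod 91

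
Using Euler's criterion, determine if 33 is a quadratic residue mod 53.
By Euler's criterion: 33^{26} ≡ 52 mod 53. Since this equals -1 (≡ 52), 33 is not a QR.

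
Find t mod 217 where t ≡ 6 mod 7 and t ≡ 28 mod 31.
M = 7 × 31 = 217. M₁ = 31, y₁ ≡ 5 mod 7. M₂ = 7, y₂ ≡ 9 mod 31. t = 6×31×5 + 28×7×9 ≡ 90 mod 217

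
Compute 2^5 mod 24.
By repeated squaring (mod 24): 2^{1}≡2, 2^{2}≡4, 2^{4}≡16. Then 2^{5} = 2^{4+1} ≡ 16 × 2 ≡ 8 (mod 24)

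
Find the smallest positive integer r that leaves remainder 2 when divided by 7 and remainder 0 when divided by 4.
M = 7 × 4 = 28. M₁ = 4, y₁ ≡ 2 (mod 7). M₂ = 7, y₂ ≡ 3 (mod 4). r = 2×4×2 + 0×7×3 ≡ 16 (mod 28)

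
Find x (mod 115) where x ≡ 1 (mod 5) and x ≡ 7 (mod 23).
M = 5 × 23 = 115. M₁ = 23, y₁ ≡ 2 (mod 5). M₂ = 5, y₂ ≡ 14 (mod 23). x = 1×23×2 + 7×5×14 ≡ 76 (mod 115)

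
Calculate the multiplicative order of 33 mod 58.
Powers of 33 mod 58: 33^1≡33, 33^2≡45, 33^3≡35, 33^4≡53, 33^5≡9, 33^6≡7, 33^7≡57, 33^8≡25, 33^9≡13, 33^10≡23, 33^11≡5, 33^12≡49, 33^13≡51, 33^14≡1. So the order of 33 is 14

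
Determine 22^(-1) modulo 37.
Since 37 is prime, by Fermat 22^(-1) ≡ 22^{35} ≡ 32 (mod 37). Verify: 22 × 32 = 704 ≡ 1 (mod 37)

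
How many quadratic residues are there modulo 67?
The squaring map on Z_67* is 2-to-1, so there are (66)/2 = 33 QRs.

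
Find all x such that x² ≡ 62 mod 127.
The square roots of 62 mod 127 are 69 and 58. Verify: 69² = 4761 ≡ 62 mod 127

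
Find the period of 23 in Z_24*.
Powers of 23 mod 24: 23^1≡23, 23^2≡1. ord_24(23) = 2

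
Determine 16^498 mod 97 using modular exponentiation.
Using Fermat: 16^{96} ≡ 1 (mod 97). 498 ≡ 18 (mod 96). So 16^{498} ≡ 16^{18} ≡ 96 (mod 97)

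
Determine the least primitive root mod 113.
g = 3. For each prime q|112: 3^{56}≡112, 3^{16}≡49, none ≡ 1, so ord_113(3) = 112 and 3 is a primitive root.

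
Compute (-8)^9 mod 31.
By repeated squaring mod 31: (-8)^{1}≡23, (-8)^{2}≡2, (-8)^{4}≡4, (-8)^{8}≡16. Then (-8)^{9} = (-8)^{8+1} ≡ 16 × 23 ≡ 27 mod 31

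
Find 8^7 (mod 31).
By repeated squaring (mod 31): 8^{1}≡8, 8^{2}≡2, 8^{4}≡4. Then 8^{7} = 8^{4+2+1} ≡ 4 × 2 × 8 ≡ 2 (mod 31)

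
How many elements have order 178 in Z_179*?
Number of primitive roots mod 179 = φ(p-1) = φ(178) = 88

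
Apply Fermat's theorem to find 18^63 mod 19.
By Fermat: 18^{18} ≡ 1 mod 19. 63 = 3×18 + 9. So 18^{63} ≡ 18^{9} ≡ 18 mod 19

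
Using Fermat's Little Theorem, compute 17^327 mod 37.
By Fermat: 17^{36} ≡ 1 mod 37. 327 ≡ 3 mod 36. So 17^{327} ≡ 17^{3} ≡ 29 mod 37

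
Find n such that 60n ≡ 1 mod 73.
Since 73 is prime, by Fermat 60^(-1) ≡ 60^{71} ≡ 28 mod 73. Verify: 60 × 28 = 1680 ≡ 1 mod 73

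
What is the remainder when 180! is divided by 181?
By Wilson's theorem, (180)! ≡ -1 ≡ 180 (mod 181)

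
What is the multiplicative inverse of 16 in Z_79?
Since 79 is prime, by Fermat 16^(-1) ≡ 16^{77} ≡ 5 mod 79. Verify: 16 × 5 = 80 ≡ 1 mod 79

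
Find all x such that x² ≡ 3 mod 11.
The square roots of 3 mod 11 are 5 and 6. Verify: 5² = 25 ≡ 3 mod 11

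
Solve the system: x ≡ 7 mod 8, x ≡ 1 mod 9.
M = 8 × 9 = 72. M₁ = 9, y₁ ≡ 1 mod 8. M₂ = 8, y₂ ≡ 8 mod 9. x = 7×9×1 + 1×8×8 ≡ 55 mod 72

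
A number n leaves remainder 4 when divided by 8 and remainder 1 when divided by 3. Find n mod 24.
M = 8 × 3 = 24. M₁ = 3, y₁ ≡ 3 mod 8. M₂ = 8, y₂ ≡ 2 mod 3. n = 4×3×3 + 1×8×2 ≡ 4 mod 24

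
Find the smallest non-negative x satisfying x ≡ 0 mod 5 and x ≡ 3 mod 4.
M = 5 × 4 = 20. M₁ = 4, y₁ ≡ 4 mod 5. M₂ = 5, y₂ ≡ 1 mod 4. x = 0×4×4 + 3×5×1 ≡ 15 mod 20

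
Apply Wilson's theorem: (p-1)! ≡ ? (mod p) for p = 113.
By Wilson's theorem, (112)! ≡ -1 ≡ 112 mod 113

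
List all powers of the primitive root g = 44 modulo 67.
44^1, 44^2, ..., 44^{66} mod 67: [44, 60, 27, 49, 12, 59, 50, 56, 52, 10, 38, 64, 2, 21, 53, 54, 31, 24, 51, 33, 45, 37, 20, 9, 61, 4, 42, 39, 41, 62, 48, 35, 66, 23, 7, 40, 18, 55, 8, 17, 11, 15, 57, 29, 3, 65, 46, 14, 13, 36, 43, 16, 34, 22, 30, 47, 58, 6, 63, 25, 28, 26, 5, 19, 32, 1]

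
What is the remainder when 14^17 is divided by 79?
By repeated squaring mod 79: 14^{1}≡14, 14^{2}≡38, 14^{4}≡22, 14^{8}≡10, 14^{16}≡21. Then 14^{17} = 14^{16+1} ≡ 21 × 14 ≡ 57 mod 79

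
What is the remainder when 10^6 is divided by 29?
By repeated squaring (mod 29): 10^{1}≡10, 10^{2}≡13, 10^{4}≡24. Then 10^{6} = 10^{4+2} ≡ 24 × 13 ≡ 22 (mod 29)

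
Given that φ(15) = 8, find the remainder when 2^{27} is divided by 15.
By Euler: 2^{8} ≡ 1 mod 15 since gcd(2, 15) = 1. 27 = 3×8 + 3. So 2^{27} ≡ 2^{3} ≡ 8 mod 15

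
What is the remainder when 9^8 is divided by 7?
Using Fermat: 9^{6} ≡ 1 mod 7. 8 ≡ 2 mod 6. So 9^{8} ≡ 9^{2} ≡ 4 mod 7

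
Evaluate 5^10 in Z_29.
By repeated squaring mod 29: 5^{1}≡5, 5^{2}≡25, 5^{4}≡16, 5^{8}≡24. Then 5^{10} = 5^{8+2} ≡ 24 × 25 ≡ 20 mod 29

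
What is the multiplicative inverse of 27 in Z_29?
Since 29 is prime, by Fermat 27^(-1) ≡ 27^{27} ≡ 14 (mod 29). Verify: 27 × 14 = 378 ≡ 1 (mod 29)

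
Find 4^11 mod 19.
By repeated squaring mod 19: 4^{1}≡4, 4^{2}≡16, 4^{4}≡9, 4^{8}≡5. Then 4^{11} = 4^{8+2+1} ≡ 5 × 16 × 4 ≡ 16 mod 19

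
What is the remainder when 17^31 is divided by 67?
By repeated squaring mod 67: 17^{1}≡17, 17^{2}≡21, 17^{4}≡39, 17^{8}≡47, 17^{16}≡65. Then 17^{31} = 17^{16+8+4+2+1} ≡ 65 × 47 × 39 × 21 × 17 ≡ 16 mod 67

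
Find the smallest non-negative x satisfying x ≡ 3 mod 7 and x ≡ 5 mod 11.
M = 7 × 11 = 77. M₁ = 11, y₁ ≡ 2 mod 7. M₂ = 7, y₂ ≡ 8 mod 11. x = 3×11×2 + 5×7×8 ≡ 38 mod 77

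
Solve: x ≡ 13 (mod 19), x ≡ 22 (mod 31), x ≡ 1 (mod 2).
M = 19 × 31 × 2 = 1178. M₁ = 62, y₁ ≡ 4 (mod 19). M₂ = 38, y₂ ≡ 9 (mod 31). M₃ = 589, y₃ ≡ 1 (mod 2). x = 13×62×4 + 22×38×9 + 1×589×1 ≡ 735 (mod 1178)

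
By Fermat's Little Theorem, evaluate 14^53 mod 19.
By Fermat: 14^{18} ≡ 1 mod 19. 53 = 2×18 + 17. So 14^{53} ≡ 14^{17} ≡ 15 mod 19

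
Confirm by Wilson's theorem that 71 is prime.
(70)! mod 71 = 70. Since this equals -1 mod 71, Wilson confirms 71 is prime.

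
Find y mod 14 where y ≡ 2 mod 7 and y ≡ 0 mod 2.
M = 7 × 2 = 14. M₁ = 2, y₁ ≡ 4 mod 7. M₂ = 7, y₂ ≡ 1 mod 2. y = 2×2×4 + 0×7×1 ≡ 2 mod 14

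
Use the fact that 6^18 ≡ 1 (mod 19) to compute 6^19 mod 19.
By Fermat: 6^{18} ≡ 1 (mod 19). So 6^{19} = 6^{18} · 6^{1} ≡ 6^{1} ≡ 6 (mod 19)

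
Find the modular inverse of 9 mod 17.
Since 17 is prime, by Fermat 9^(-1) ≡ 9^{15} ≡ 2 (mod 17). Verify: 9 × 2 = 18 ≡ 1 (mod 17)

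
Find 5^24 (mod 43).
By repeated squaring (mod 43): 5^{1}≡5, 5^{2}≡25, 5^{4}≡23, 5^{8}≡13, 5^{16}≡40. Then 5^{24} = 5^{16+8} ≡ 40 × 13 ≡ 4 (mod 43)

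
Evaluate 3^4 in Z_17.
3^{4} = 81 ≡ 13 (mod 17)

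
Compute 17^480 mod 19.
Using Fermat: 17^{18} ≡ 1 (mod 19). 480 ≡ 12 (mod 18). So 17^{480} ≡ 17^{12} ≡ 11 (mod 19)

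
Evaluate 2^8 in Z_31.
By repeated squaring mod 31: 2^{1}≡2, 2^{2}≡4, 2^{4}≡16, 2^{8}≡8. So 2^{8} ≡ 8 mod 31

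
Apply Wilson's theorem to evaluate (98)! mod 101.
(100)! = (98)! × (99) × (100) ≡ -1 (mod 101). So (98)! ≡ -1 × [(100)(99)]^(-1) ≡ 50 (mod 101)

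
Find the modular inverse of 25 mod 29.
Since 29 is prime, by Fermat 25^(-1) ≡ 25^{27} ≡ 7 mod 29. Verify: 25 × 7 = 175 ≡ 1 mod 29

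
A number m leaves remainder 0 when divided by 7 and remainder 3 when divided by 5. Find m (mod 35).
M = 7 × 5 = 35. M₁ = 5, y₁ ≡ 3 (mod 7). M₂ = 7, y₂ ≡ 3 (mod 5). m = 0×5×3 + 3×7×3 ≡ 28 (mod 35)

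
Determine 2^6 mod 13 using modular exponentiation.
By repeated squaring (mod 13): 2^{1}≡2, 2^{2}≡4, 2^{4}≡3. Then 2^{6} = 2^{4+2} ≡ 3 × 4 ≡ 12 (mod 13)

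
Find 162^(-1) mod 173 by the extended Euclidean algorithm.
Extended GCD: 162(-63) + 173(59) = 1. So 162^(-1) ≡ -63 ≡ 110 mod 173. Verify: 162 × 110 = 17820 ≡ 1 mod 173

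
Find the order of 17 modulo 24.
Powers of 17 mod 24: 17^1≡17, 17^2≡1. So the order of 17 is 2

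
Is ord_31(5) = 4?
Powers of 5 mod 31: 5^1≡5, 5^2≡25, 5^3≡1. Already 5^3≡1, so the order is 3 < 4. No, the actual order is 3.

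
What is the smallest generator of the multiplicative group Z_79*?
g = 3. Powers: [3, 9, 27, 2, 6, 18, 54, ...] generates all 78 non-zero residues.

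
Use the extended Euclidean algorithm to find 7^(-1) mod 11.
Extended GCD: 7(-3) + 11(2) = 1. So 7^(-1) ≡ -3 ≡ 8 mod 11. Verify: 7 × 8 = 56 ≡ 1 mod 11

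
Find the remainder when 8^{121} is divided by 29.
By Fermat: 8^{28} ≡ 1 mod 29. 121 = 4×28 + 9. So 8^{121} ≡ 8^{9} ≡ 15 mod 29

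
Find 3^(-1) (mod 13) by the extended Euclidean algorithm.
Extended GCD: 3(-4) + 13(1) = 1. So 3^(-1) ≡ -4 ≡ 9 (mod 13). Verify: 3 × 9 = 27 ≡ 1 (mod 13)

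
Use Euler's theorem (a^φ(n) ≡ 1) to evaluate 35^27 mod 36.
By Euler: 35^{12} ≡ 1 mod 36 since gcd(35, 36) = 1. 27 = 2×12 + 3. So 35^{27} ≡ 35^{3} ≡ 35 mod 36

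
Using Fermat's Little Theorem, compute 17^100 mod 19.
By Fermat: 17^{18} ≡ 1 mod 19. 100 = 5×18 + 10. So 17^{100} ≡ 17^{10} ≡ 17 mod 19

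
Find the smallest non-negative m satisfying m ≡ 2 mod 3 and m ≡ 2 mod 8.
M = 3 × 8 = 24. M₁ = 8, y₁ ≡ 2 mod 3. M₂ = 3, y₂ ≡ 3 mod 8. m = 2×8×2 + 2×3×3 ≡ 2 mod 24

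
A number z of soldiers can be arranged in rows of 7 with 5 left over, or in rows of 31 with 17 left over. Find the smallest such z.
M = 7 × 31 = 217. M₁ = 31, y₁ ≡ 5 mod 7. M₂ = 7, y₂ ≡ 9 mod 31. z = 5×31×5 + 17×7×9 ≡ 110 mod 217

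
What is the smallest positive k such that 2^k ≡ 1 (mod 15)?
Powers of 2 mod 15: 2^1≡2, 2^2≡4, 2^3≡8, 2^4≡1. Order = 4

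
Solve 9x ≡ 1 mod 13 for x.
Since 13 is prime, by Fermat 9^(-1) ≡ 9^{11} ≡ 3 mod 13. Verify: 9 × 3 = 27 ≡ 1 mod 13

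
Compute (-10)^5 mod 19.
By repeated squaring (mod 19): (-10)^{1}≡9, (-10)^{2}≡5, (-10)^{4}≡6. Then (-10)^{5} = (-10)^{4+1} ≡ 6 × 9 ≡ 16 (mod 19)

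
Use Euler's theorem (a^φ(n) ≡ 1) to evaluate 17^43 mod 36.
By Euler: 17^{12} ≡ 1 mod 36 since gcd(17, 36) = 1. 43 = 3×12 + 7. So 17^{43} ≡ 17^{7} ≡ 17 mod 36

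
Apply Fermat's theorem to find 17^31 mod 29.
By Fermat: 17^{28} ≡ 1 mod 29. So 17^{31} = 17^{28} · 17^{3} ≡ 17^{3} ≡ 12 mod 29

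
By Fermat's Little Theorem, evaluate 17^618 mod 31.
By Fermat: 17^{30} ≡ 1 (mod 31). 618 ≡ 18 (mod 30). So 17^{618} ≡ 17^{18} ≡ 16 (mod 31)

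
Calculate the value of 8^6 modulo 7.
Using Fermat: 8^{6} ≡ 1 (mod 7). 6 ≡ 0 (mod 6). So 8^{6} ≡ 8^{0} ≡ 1 (mod 7)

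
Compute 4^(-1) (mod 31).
Since 31 is prime, by Fermat 4^(-1) ≡ 4^{29} ≡ 8 (mod 31). Verify: 4 × 8 = 32 ≡ 1 (mod 31)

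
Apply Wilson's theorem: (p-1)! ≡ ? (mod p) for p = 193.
By Wilson's theorem, (192)! ≡ -1 ≡ 192 mod 193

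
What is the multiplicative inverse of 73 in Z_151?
Since 151 is prime, by Fermat 73^(-1) ≡ 73^{149} ≡ 60 (mod 151). Verify: 73 × 60 = 4380 ≡ 1 (mod 151)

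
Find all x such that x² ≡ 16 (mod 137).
The square roots of 16 mod 137 are 133 and 4. Verify: 133² = 17689 ≡ 16 (mod 137)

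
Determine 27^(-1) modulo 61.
Since 61 is prime, by Fermat 27^(-1) ≡ 27^{59} ≡ 52 (mod 61). Verify: 27 × 52 = 1404 ≡ 1 (mod 61)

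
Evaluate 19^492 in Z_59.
Using Fermat: 19^{58} ≡ 1 mod 59. 492 ≡ 28 mod 58. So 19^{492} ≡ 19^{28} ≡ 28 mod 59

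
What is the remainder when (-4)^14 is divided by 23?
By repeated squaring mod 23: (-4)^{1}≡19, (-4)^{2}≡16, (-4)^{4}≡3, (-4)^{8}≡9. Then (-4)^{14} = (-4)^{8+4+2} ≡ 9 × 3 × 16 ≡ 18 mod 23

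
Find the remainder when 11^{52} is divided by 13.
By Fermat: 11^{12} ≡ 1 (mod 13). 52 = 4×12 + 4. So 11^{52} ≡ 11^{4} ≡ 3 (mod 13)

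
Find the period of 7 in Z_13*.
Powers of 7 mod 13: 7^1≡7, 7^2≡10, 7^3≡5, 7^4≡9, 7^5≡11, 7^6≡12, 7^7≡6, 7^8≡3, 7^9≡8, 7^10≡4, 7^11≡2, 7^12≡1. ord_13(7) = 12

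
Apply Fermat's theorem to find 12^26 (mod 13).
By Fermat: 12^{12} ≡ 1 (mod 13). 26 = 2×12 + 2. So 12^{26} ≡ 12^{2} ≡ 1 (mod 13)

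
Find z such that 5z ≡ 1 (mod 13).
Since 13 is prime, by Fermat 5^(-1) ≡ 5^{11} ≡ 8 (mod 13). Verify: 5 × 8 = 40 ≡ 1 (mod 13)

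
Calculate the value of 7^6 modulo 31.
By repeated squaring (mod 31): 7^{1}≡7, 7^{2}≡18, 7^{4}≡14. Then 7^{6} = 7^{4+2} ≡ 14 × 18 ≡ 4 (mod 31)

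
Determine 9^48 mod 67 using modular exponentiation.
By repeated squaring mod 67: 9^{1}≡9, 9^{2}≡14, 9^{4}≡62, 9^{8}≡25, 9^{16}≡22, 9^{32}≡15. Then 9^{48} = 9^{32+16} ≡ 15 × 22 ≡ 62 mod 67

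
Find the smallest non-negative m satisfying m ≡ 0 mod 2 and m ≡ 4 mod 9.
M = 2 × 9 = 18. M₁ = 9, y₁ ≡ 1 mod 2. M₂ = 2, y₂ ≡ 5 mod 9. m = 0×9×1 + 4×2×5 ≡ 4 mod 18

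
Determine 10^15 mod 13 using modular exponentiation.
Using Fermat: 10^{12} ≡ 1 (mod 13). 15 ≡ 3 (mod 12). So 10^{15} ≡ 10^{3} ≡ 12 (mod 13)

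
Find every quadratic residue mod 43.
Squares in Z_43*: {1, 4, 6, 9, 10, 11, 13, 14, 15, 16, 17, 21, 23, 24, 25, 31, 35, 36, 38, 40, 41}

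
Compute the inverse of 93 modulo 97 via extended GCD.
Extended GCD: 93(24) + 97(-23) = 1. So 93^(-1) ≡ 24 mod 97. Verify: 93 × 24 = 2232 ≡ 1 mod 97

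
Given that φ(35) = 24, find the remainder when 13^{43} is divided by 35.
By Euler: 13^{24} ≡ 1 mod 35 since gcd(13, 35) = 1. 43 = 1×24 + 19. So 13^{43} ≡ 13^{19} ≡ 27 mod 35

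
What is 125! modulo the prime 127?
(126)! = (125)! × (126) ≡ -1 mod 127. So (125)! ≡ -1 × (126)^(-1) ≡ (-1)×(-1) = 1 mod 127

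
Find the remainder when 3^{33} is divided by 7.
By Fermat: 3^{6} ≡ 1 mod 7. 33 = 5×6 + 3. So 3^{33} ≡ 3^{3} ≡ 6 mod 7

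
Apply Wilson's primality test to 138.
(137)! mod 138 = 0. Since 0 ≢ -1 (mod 138), 138 is not prime.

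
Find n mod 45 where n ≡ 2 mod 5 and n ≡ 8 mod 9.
M = 5 × 9 = 45. M₁ = 9, y₁ ≡ 4 mod 5. M₂ = 5, y₂ ≡ 2 mod 9. n = 2×9×4 + 8×5×2 ≡ 17 mod 45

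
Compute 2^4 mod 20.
2^{4} = 16 ≡ 16 mod 20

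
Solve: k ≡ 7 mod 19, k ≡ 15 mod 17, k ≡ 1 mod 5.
M = 19 × 17 × 5 = 1615. M₁ = 85, y₁ ≡ 17 mod 19. M₂ = 95, y₂ ≡ 12 mod 17. M₃ = 323, y₃ ≡ 2 mod 5. k = 7×85×17 + 15×95×12 + 1×323×2 ≡ 406 mod 1615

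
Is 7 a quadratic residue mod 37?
By Euler's criterion: 7^{18} ≡ 1 (mod 37). Since this equals 1, 7 is a QR.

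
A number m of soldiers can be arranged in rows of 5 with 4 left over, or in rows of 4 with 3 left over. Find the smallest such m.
M = 5 × 4 = 20. M₁ = 4, y₁ ≡ 4 (mod 5). M₂ = 5, y₂ ≡ 1 (mod 4). m = 4×4×4 + 3×5×1 ≡ 19 (mod 20)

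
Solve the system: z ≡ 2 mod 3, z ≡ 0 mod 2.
M = 3 × 2 = 6. M₁ = 2, y₁ ≡ 2 mod 3. M₂ = 3, y₂ ≡ 1 mod 2. z = 2×2×2 + 0×3×1 ≡ 2 mod 6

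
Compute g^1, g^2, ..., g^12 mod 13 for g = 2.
2^1, 2^2, ..., 2^{12} mod 13: [2, 4, 8, 3, 6, 12, 11, 9, 5, 10, 7, 1]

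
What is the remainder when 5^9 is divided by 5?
By repeated squaring (mod 5): 5^{1}≡0, 5^{2}≡0, 5^{4}≡0, 5^{8}≡0. Then 5^{9} = 5^{8+1} ≡ 0 × 0 ≡ 0 (mod 5)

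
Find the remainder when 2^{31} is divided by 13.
By Fermat: 2^{12} ≡ 1 (mod 13). 31 = 2×12 + 7. So 2^{31} ≡ 2^{7} ≡ 11 (mod 13)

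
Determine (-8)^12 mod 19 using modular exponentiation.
By repeated squaring mod 19: (-8)^{1}≡11, (-8)^{2}≡7, (-8)^{4}≡11, (-8)^{8}≡7. Then (-8)^{12} = (-8)^{8+4} ≡ 7 × 11 ≡ 1 mod 19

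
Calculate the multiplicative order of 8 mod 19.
Powers of 8 mod 19: 8^1≡8, 8^2≡7, 8^3≡18, 8^4≡11, 8^5≡12, 8^6≡1. So the order of 8 is 6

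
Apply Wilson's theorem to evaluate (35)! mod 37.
(36)! = (35)! × (36) ≡ -1 mod 37. So (35)! ≡ -1 × (36)^(-1) ≡ (-1)×(-1) = 1 mod 37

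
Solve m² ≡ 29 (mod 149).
The square roots of 29 mod 149 are 25 and 124. Verify: 25² = 625 ≡ 29 (mod 149)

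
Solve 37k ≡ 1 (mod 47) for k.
Since 47 is prime, by Fermat 37^(-1) ≡ 37^{45} ≡ 14 (mod 47). Verify: 37 × 14 = 518 ≡ 1 (mod 47)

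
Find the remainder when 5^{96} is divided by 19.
By Fermat: 5^{18} ≡ 1 (mod 19). 96 = 5×18 + 6. So 5^{96} ≡ 5^{6} ≡ 7 (mod 19)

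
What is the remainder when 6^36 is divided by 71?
By repeated squaring (mod 71): 6^{1}≡6, 6^{2}≡36, 6^{4}≡18, 6^{8}≡40, 6^{16}≡38, 6^{32}≡24. Then 6^{36} = 6^{32+4} ≡ 24 × 18 ≡ 6 (mod 71)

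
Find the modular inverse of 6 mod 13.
Since 13 is prime, by Fermat 6^(-1) ≡ 6^{11} ≡ 11 mod 13. Verify: 6 × 11 = 66 ≡ 1 mod 13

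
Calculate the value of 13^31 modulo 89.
By repeated squaring (mod 89): 13^{1}≡13, 13^{2}≡80, 13^{4}≡81, 13^{8}≡64, 13^{16}≡2. Then 13^{31} = 13^{16+8+4+2+1} ≡ 2 × 64 × 81 × 80 × 13 ≡ 14 (mod 89)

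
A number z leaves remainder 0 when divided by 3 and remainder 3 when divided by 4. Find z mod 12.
M = 3 × 4 = 12. M₁ = 4, y₁ ≡ 1 mod 3. M₂ = 3, y₂ ≡ 3 mod 4. z = 0×4×1 + 3×3×3 ≡ 3 mod 12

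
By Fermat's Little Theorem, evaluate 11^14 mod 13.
By Fermat: 11^{12} ≡ 1 (mod 13). So 11^{14} = 11^{12} · 11^{2} ≡ 11^{2} ≡ 4 (mod 13)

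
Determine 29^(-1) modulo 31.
Since 31 is prime, by Fermat 29^(-1) ≡ 29^{29} ≡ 15 mod 31. Verify: 29 × 15 = 435 ≡ 1 mod 31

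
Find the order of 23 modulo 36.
Powers of 23 mod 36: 23^1≡23, 23^2≡25, 23^3≡35, 23^4≡13, 23^5≡11, 23^6≡1. Order = 6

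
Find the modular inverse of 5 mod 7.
Since 7 is prime, by Fermat 5^(-1) ≡ 5^{5} ≡ 3 mod 7. Verify: 5 × 3 = 15 ≡ 1 mod 7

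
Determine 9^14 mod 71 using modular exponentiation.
By repeated squaring (mod 71): 9^{1}≡9, 9^{2}≡10, 9^{4}≡29, 9^{8}≡60. Then 9^{14} = 9^{8+4+2} ≡ 60 × 29 × 10 ≡ 5 (mod 71)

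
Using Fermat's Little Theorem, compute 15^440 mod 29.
By Fermat: 15^{28} ≡ 1 mod 29. 440 ≡ 20 mod 28. So 15^{440} ≡ 15^{20} ≡ 24 mod 29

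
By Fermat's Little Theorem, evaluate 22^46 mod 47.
By Fermat's Little Theorem, 22^{46} ≡ 1 mod 47 since 47 is prime and gcd(22, 47) = 1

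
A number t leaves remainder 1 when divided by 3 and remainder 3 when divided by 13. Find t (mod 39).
M = 3 × 13 = 39. M₁ = 13, y₁ ≡ 1 (mod 3). M₂ = 3, y₂ ≡ 9 (mod 13). t = 1×13×1 + 3×3×9 ≡ 16 (mod 39)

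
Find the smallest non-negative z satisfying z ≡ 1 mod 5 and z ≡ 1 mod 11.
M = 5 × 11 = 55. M₁ = 11, y₁ ≡ 1 mod 5. M₂ = 5, y₂ ≡ 9 mod 11. z = 1×11×1 + 1×5×9 ≡ 1 mod 55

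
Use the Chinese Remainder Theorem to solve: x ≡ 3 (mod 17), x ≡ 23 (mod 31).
M = 17 × 31 = 527. M₁ = 31, y₁ ≡ 11 (mod 17). M₂ = 17, y₂ ≡ 11 (mod 31). x = 3×31×11 + 23×17×11 ≡ 54 (mod 527)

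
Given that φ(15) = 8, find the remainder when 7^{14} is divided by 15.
By Euler: 7^{8} ≡ 1 (mod 15) since gcd(7, 15) = 1. 14 = 1×8 + 6. So 7^{14} ≡ 7^{6} ≡ 4 (mod 15)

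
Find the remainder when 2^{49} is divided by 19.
By Fermat: 2^{18} ≡ 1 mod 19. 49 = 2×18 + 13. So 2^{49} ≡ 2^{13} ≡ 3 mod 19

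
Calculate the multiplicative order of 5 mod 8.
Powers of 5 mod 8: 5^1≡5, 5^2≡1. ord_8(5) = 2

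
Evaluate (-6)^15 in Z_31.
By repeated squaring (mod 31): (-6)^{1}≡25, (-6)^{2}≡5, (-6)^{4}≡25, (-6)^{8}≡5. Then (-6)^{15} = (-6)^{8+4+2+1} ≡ 5 × 25 × 5 × 25 ≡ 1 (mod 31)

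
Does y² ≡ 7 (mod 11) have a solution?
By Euler's criterion: 7^{5} ≡ 10 (mod 11). Since this equals -1 (≡ 10), 7 is not a QR.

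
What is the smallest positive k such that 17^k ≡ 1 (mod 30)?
Powers of 17 mod 30: 17^1≡17, 17^2≡19, 17^3≡23, 17^4≡1. Order = 4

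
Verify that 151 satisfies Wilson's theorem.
(150)! mod 151 = 150. Since this equals -1 mod 151, Wilson confirms 151 is prime.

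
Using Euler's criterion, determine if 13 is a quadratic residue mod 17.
By Euler's criterion: 13^{8} ≡ 1 (mod 17). Since this equals 1, 13 is a QR.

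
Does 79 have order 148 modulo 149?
ord_149(79) divides 148. For each prime q|148: 79^{74}≡148, 79^{4}≡140, none ≡ 1. So 79 has order 148 and is a primitive root mod 149.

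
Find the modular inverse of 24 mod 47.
Since 47 is prime, by Fermat 24^(-1) ≡ 24^{45} ≡ 2 mod 47. Verify: 24 × 2 = 48 ≡ 1 mod 47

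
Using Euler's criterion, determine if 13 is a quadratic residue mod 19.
By Euler's criterion: 13^{9} ≡ 18 mod 19. Since this equals -1 (≡ 18), 13 is not a QR.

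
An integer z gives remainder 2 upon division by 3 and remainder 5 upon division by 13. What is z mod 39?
M = 3 × 13 = 39. M₁ = 13, y₁ ≡ 1 mod 3. M₂ = 3, y₂ ≡ 9 mod 13. z = 2×13×1 + 5×3×9 ≡ 5 mod 39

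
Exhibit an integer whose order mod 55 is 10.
51 has order 10 mod 55 since 51^{10} ≡ 1 mod 55 and no smaller power works.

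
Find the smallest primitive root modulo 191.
g = 19. Powers: [19, 170, 174, 59, 166, 98, ...] generates all 190 non-zero residues.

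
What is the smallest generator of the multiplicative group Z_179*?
g = 2. Powers: [2, 4, 8, 16, 32, 64, ...] generates all 178 non-zero residues.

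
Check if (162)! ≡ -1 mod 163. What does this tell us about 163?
(162)! mod 163 = 162. Since this equals -1 mod 163, Wilson confirms 163 is prime.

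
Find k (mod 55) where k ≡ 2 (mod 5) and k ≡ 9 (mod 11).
M = 5 × 11 = 55. M₁ = 11, y₁ ≡ 1 (mod 5). M₂ = 5, y₂ ≡ 9 (mod 11). k = 2×11×1 + 9×5×9 ≡ 42 (mod 55)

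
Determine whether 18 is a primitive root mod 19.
18^{2} ≡ 1 (mod 19) and 2 < 18, so ord_19(18) = 2 ≠ 18 and 18 is not a primitive root.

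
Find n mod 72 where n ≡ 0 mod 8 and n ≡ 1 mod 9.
M = 8 × 9 = 72. M₁ = 9, y₁ ≡ 1 mod 8. M₂ = 8, y₂ ≡ 8 mod 9. n = 0×9×1 + 1×8×8 ≡ 64 mod 72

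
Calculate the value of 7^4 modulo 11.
7^{4} = 2401 ≡ 3 (mod 11)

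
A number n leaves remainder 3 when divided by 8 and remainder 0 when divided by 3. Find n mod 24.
M = 8 × 3 = 24. M₁ = 3, y₁ ≡ 3 mod 8. M₂ = 8, y₂ ≡ 2 mod 3. n = 3×3×3 + 0×8×2 ≡ 3 mod 24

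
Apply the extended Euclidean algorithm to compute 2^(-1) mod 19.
Extended GCD: 2(-9) + 19(1) = 1. So 2^(-1) ≡ -9 ≡ 10 (mod 19). Verify: 2 × 10 = 20 ≡ 1 (mod 19)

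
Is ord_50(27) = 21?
Powers of 27 mod 50: 27^1≡27, 27^2≡29, 27^3≡33, 27^4≡41, 27^5≡7, 27^6≡39, 27^7≡3, 27^8≡31, 27^9≡37, 27^10≡49, 27^11≡23, 27^12≡21, 27^13≡17, 27^14≡9, 27^15≡43, 27^16≡11, 27^17≡47, 27^18≡19, 27^19≡13, 27^20≡1. Already 27^20≡1, so the order is 20 < 21. No, the actual order is 20.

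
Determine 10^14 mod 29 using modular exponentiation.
By repeated squaring mod 29: 10^{1}≡10, 10^{2}≡13, 10^{4}≡24, 10^{8}≡25. Then 10^{14} = 10^{8+4+2} ≡ 25 × 24 × 13 ≡ 28 mod 29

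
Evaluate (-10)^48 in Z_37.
Using Fermat: (-10)^{36} ≡ 1 mod 37. 48 ≡ 12 mod 36. So (-10)^{48} ≡ (-10)^{12} ≡ 1 mod 37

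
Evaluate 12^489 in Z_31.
Using Fermat: 12^{30} ≡ 1 (mod 31). 489 ≡ 9 (mod 30). So 12^{489} ≡ 12^{9} ≡ 15 (mod 31)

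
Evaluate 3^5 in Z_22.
By repeated squaring (mod 22): 3^{1}≡3, 3^{2}≡9, 3^{4}≡15. Then 3^{5} = 3^{4+1} ≡ 15 × 3 ≡ 1 (mod 22)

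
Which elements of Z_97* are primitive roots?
There are φ(96) = 32 primitive roots mod 97: {5, 7, 10, 13, 14, 15, 17, 21, 23, 26, 29, 37, 38, 39, 40, 41, 56, 57, 58, 59, 60, 68, 71, 74, 76, 80, 82, 83, 84, 87, 90, 92}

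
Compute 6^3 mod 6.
6^{3} = 216 ≡ 0 mod 6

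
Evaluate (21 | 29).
(21/29) = 21^{14} mod 29 = -1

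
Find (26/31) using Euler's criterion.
(26/31) = 26^{15} mod 31 = -1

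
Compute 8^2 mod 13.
8^{2} = 64 ≡ 12 mod 13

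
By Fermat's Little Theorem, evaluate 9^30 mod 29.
By Fermat: 9^{28} ≡ 1 mod 29. So 9^{30} = 9^{28} · 9^{2} ≡ 9^{2} ≡ 23 mod 29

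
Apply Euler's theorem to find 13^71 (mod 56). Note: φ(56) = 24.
By Euler: 13^{24} ≡ 1 (mod 56) since gcd(13, 56) = 1. 71 = 2×24 + 23. So 13^{71} ≡ 13^{23} ≡ 13 (mod 56)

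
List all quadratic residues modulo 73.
Squares in Z_73*: {1, 2, 3, 4, 6, 8, 9, 12, 16, 18, 19, 23, 24, 25, 27, 32, 35, 36, 37, 38, 41, 46, 48, 49, 50, 54, 55, 57, 61, 64, 65, 67, 69, 70, 71, 72}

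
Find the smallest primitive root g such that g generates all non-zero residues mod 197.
g = 2. For each prime q|196: 2^{98}≡196, 2^{28}≡104, none ≡ 1, so ord_197(2) = 196 and 2 is a primitive root.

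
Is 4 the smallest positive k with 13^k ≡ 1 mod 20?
Powers of 13 mod 20: 13^1≡13, 13^2≡9, 13^3≡17, 13^4≡1. First k with 13^k≡1 is k=4. Yes, ord_20(13) = 4.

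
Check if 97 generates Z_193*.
97^{96} ≡ 1 (mod 193) and 96 < 192, so ord_193(97) = 96 ≠ 192 and 97 is not a primitive root.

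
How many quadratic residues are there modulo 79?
The squaring map on Z_79* is 2-to-1, so there are (78)/2 = 39 QRs.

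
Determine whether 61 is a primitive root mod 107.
61^{53} ≡ 1 mod 107 and 53 < 106, so ord_107(61) = 53 ≠ 106 and 61 is not a primitive root.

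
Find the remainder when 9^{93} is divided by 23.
By Fermat: 9^{22} ≡ 1 (mod 23). 93 = 4×22 + 5. So 9^{93} ≡ 9^{5} ≡ 8 (mod 23)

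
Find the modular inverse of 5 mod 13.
Since 13 is prime, by Fermat 5^(-1) ≡ 5^{11} ≡ 8 mod 13. Verify: 5 × 8 = 40 ≡ 1 mod 13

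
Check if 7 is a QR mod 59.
By Euler's criterion: 7^{29} ≡ 1 mod 59. Since this equals 1, 7 is a QR.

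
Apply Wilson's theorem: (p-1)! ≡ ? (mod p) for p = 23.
By Wilson's theorem, (22)! ≡ -1 ≡ 22 mod 23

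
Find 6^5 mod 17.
By repeated squaring mod 17: 6^{1}≡6, 6^{2}≡2, 6^{4}≡4. Then 6^{5} = 6^{4+1} ≡ 4 × 6 ≡ 7 mod 17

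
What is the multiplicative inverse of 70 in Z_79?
Since 79 is prime, by Fermat 70^(-1) ≡ 70^{77} ≡ 35 (mod 79). Verify: 70 × 35 = 2450 ≡ 1 (mod 79)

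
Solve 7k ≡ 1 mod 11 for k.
Since 11 is prime, by Fermat 7^(-1) ≡ 7^{9} ≡ 8 mod 11. Verify: 7 × 8 = 56 ≡ 1 mod 11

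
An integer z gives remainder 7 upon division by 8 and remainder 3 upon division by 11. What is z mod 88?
M = 8 × 11 = 88. M₁ = 11, y₁ ≡ 3 mod 8. M₂ = 8, y₂ ≡ 7 mod 11. z = 7×11×3 + 3×8×7 ≡ 47 mod 88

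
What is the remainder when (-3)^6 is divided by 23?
By repeated squaring mod 23: (-3)^{1}≡20, (-3)^{2}≡9, (-3)^{4}≡12. Then (-3)^{6} = (-3)^{4+2} ≡ 12 × 9 ≡ 16 mod 23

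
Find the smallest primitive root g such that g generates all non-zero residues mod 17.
g = 3. Powers: [3, 9, 10, 13, 5, 15, ...] generates all 16 non-zero residues.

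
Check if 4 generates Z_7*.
4^{3} ≡ 1 mod 7 and 3 < 6, so ord_7(4) = 3 ≠ 6 and 4 is not a primitive root.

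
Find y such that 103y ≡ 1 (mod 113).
Since 113 is prime, by Fermat 103^(-1) ≡ 103^{111} ≡ 79 (mod 113). Verify: 103 × 79 = 8137 ≡ 1 (mod 113)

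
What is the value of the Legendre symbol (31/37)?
(31/37) = 31^{18} mod 37 = -1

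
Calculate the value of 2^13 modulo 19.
By repeated squaring (mod 19): 2^{1}≡2, 2^{2}≡4, 2^{4}≡16, 2^{8}≡9. Then 2^{13} = 2^{8+4+1} ≡ 9 × 16 × 2 ≡ 3 (mod 19)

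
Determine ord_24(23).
Powers of 23 mod 24: 23^1≡23, 23^2≡1. ord_24(23) = 2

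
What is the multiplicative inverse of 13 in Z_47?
Since 47 is prime, by Fermat 13^(-1) ≡ 13^{45} ≡ 29 (mod 47). Verify: 13 × 29 = 377 ≡ 1 (mod 47)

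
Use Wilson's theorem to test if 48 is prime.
(47)! mod 48 = 0. Since 0 ≢ -1 mod 48, 48 is not prime.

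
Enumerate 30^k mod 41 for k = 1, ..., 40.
30^1, 30^2, ..., 30^{40} mod 41: [30, 39, 22, 4, 38, 33, 6, 16, 29, 9, 24, 23, 34, 36, 14, 10, 13, 21, 15, 40, 11, 2, 19, 37, 3, 8, 35, 25, 12, 32, 17, 18, 7, 5, 27, 31, 28, 20, 26, 1]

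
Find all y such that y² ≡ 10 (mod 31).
The square roots of 10 mod 31 are 14 and 17. Verify: 14² = 196 ≡ 10 (mod 31)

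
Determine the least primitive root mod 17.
g = 3. Powers: [3, 9, 10, 13, 5, 15, ...] generates all 16 non-zero residues.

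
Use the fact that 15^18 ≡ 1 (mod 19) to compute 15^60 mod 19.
By Fermat: 15^{18} ≡ 1 (mod 19). 60 = 3×18 + 6. So 15^{60} ≡ 15^{6} ≡ 11 (mod 19)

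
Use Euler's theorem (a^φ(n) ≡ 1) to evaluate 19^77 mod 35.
By Euler: 19^{24} ≡ 1 mod 35 since gcd(19, 35) = 1. 77 = 3×24 + 5. So 19^{77} ≡ 19^{5} ≡ 24 mod 35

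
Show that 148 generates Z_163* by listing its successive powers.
148^1, 148^2, ..., 148^{162} mod 163: [148, 62, 48, 95, 42, 22, 159, 60, 78, 134, 109, 158, 75, 16, 86, 14, 116, 53, 20, 26, 99, 145, 107, 25, 114, 83, 59, 93, 72, 61, 63, 33, 157, 90, 117, 38, 82, 74, 31, 24, 129, 21, 11, 161, 30, 39, 67, 136, 79, 119, 8, 43, 7, 58, 108, 10, 13, 131, 154, 135, 94, 57, 123, 111, 128, 36, 112, 113, 98, 160, 45, 140, 19, 41, 37, 97, 12, 146, 92, 87, 162, 15, 101, 115, 68, 121, 141, 4, 103, 85, 29, 54, 5, 88, 147, 77, 149, 47, 110, 143, 137, 64, 18, 56, 138, 49, 80, 104, 70, 91, 102, 100, 130, 6, 73, 46, 125, 81, 89, 132, 139, 34, 142, 152, 2, 133, 124, 96, 27, 84, 44, 155, 120, 156, 105, 55, 153, 150, 32, 9, 28, 69, 106, 40, 52, 35, 127, 51, 50, 65, 3, 118, 23, 144, 122, 126, 66, 151, 17, 71, 76, 1]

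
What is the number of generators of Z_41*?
There are φ(41-1) = φ(40) = 16 primitive roots modulo 41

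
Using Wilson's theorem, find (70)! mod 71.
By Wilson's theorem, (70)! ≡ -1 ≡ 70 mod 71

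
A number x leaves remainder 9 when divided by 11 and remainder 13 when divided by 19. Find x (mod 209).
M = 11 × 19 = 209. M₁ = 19, y₁ ≡ 7 (mod 11). M₂ = 11, y₂ ≡ 7 (mod 19). x = 9×19×7 + 13×11×7 ≡ 108 (mod 209)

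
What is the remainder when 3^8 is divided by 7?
Using Fermat: 3^{6} ≡ 1 (mod 7). 8 ≡ 2 (mod 6). So 3^{8} ≡ 3^{2} ≡ 2 (mod 7)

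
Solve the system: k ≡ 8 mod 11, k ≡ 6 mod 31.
M = 11 × 31 = 341. M₁ = 31, y₁ ≡ 5 mod 11. M₂ = 11, y₂ ≡ 17 mod 31. k = 8×31×5 + 6×11×17 ≡ 316 mod 341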